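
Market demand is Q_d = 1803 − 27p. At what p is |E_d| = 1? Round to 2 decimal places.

For linear demand Q_d = a − bp, E = −bp/(a − bp). |E| = 1 ⇒ bp = a − bp ⇒ p = a/(2b).
p = 1803/(2·27) ≈ 33.39.

33.39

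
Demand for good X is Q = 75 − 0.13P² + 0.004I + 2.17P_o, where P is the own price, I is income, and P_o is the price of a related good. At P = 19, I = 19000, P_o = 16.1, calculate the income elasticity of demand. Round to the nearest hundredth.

0.55

At the given point, Q = 75 − 0.13(19)² + 0.004(19000) + 2.17(16.1) = 75 − 46.93 + 76 + 34.937 = 139.007.
∂Q/∂I = +0.004, so E_I = 0.004·(19000/139.007) ≈ 0.55.
E_I ∈ (0,1): normal good (necessity).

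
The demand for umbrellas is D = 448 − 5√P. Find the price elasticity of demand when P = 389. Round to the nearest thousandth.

-0.141

At P = 389, D = 349.3846.
dD/dP = −5/(2√P) = −5/(2·19.7231).
Point elasticity E = (dD/dP)·(P/D) = -0.1268 × 389/349.3846 ≈ -0.141.
|E| < 1, so demand is inelastic at this price.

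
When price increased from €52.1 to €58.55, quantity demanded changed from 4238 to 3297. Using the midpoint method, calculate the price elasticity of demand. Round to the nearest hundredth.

%Δq = (3297 − 4238)/[(4238 + 3297)/2] = -941/3767.5 ≈ -0.2498.
%Δp = (58.55 − 52.1)/[(52.1 + 58.55)/2] = 6.45/55.325 ≈ 0.1166.
Arc elasticity E = %Δq/%Δp ≈ -0.2498/0.1166 ≈ -2.14.
|E| > 1: demand is elastic over this range.

-2.14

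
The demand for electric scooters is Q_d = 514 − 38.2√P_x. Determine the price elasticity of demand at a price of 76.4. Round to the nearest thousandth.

At P_x = 76.4, Q_d = 180.1049.
dQ_d/dP_x = −38.2/(2√P_x) = −38.2/(2·8.7407).
Point elasticity E = (dQ_d/dP_x)·(P_x/Q_d) = -2.1852 × 76.4/180.1049 ≈ -0.927.
|E| < 1, so demand is inelastic at this price.

-0.927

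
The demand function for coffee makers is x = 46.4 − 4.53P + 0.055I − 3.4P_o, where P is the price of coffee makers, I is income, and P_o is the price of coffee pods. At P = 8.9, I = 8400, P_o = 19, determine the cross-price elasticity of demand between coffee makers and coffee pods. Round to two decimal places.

x = 46.4 − 4.53(8.9) + 0.055(8400) − 3.4(19) = 46.4 − 40.317 + 462 − 64.6 = 403.483.
∂x/∂P_o = −3.4, so E_xy = -3.4·(19/403.483) ≈ -0.16.
E_xy < 0: the goods are complements.

-0.16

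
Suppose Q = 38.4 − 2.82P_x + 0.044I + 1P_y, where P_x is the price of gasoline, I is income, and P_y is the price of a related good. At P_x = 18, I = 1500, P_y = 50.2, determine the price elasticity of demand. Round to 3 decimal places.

Substituting, Q = 38.4 − 2.82(18) + 0.044(1500) + 1(50.2) = 38.4 − 50.76 + 66 + 50.2 = 103.84.
∂Q/∂P_x = −2.82, so E_p = (−2.82)·(18/103.84) ≈ -0.489.
|E_p| < 1: demand is inelastic.

-0.489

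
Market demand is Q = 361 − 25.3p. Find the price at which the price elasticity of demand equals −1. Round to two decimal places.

For linear demand Q = a − bp, E = −bp/(a − bp). |E| = 1 ⇒ bp = a − bp ⇒ p = a/(2b).
p = 361/(2·25.3) ≈ 7.13.

7.13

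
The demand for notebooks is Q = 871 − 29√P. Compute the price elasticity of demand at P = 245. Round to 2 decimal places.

At P = 245, Q = 417.0782.
dQ/dP = −29/(2√P) = −29/(2·15.6525).
Point elasticity E = (dQ/dP)·(P/Q) = -0.9264 × 245/417.0782 ≈ -0.54.
|E| < 1, so demand is inelastic at this price.

-0.54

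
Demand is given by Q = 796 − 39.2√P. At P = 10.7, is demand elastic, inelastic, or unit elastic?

At P = 10.7, Q = 667.7735.
dQ/dP = −39.2/(2√P) = −39.2/(2·3.2711).
Point elasticity E = (dQ/dP)·(P/Q) = -5.9919 × 10.7/667.7735 ≈ -0.096.
|E| ≈ 0.096 < 1, so demand is inelastic.

inelastic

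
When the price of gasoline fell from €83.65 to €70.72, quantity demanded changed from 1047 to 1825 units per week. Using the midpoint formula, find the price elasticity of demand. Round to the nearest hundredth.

-3.23

%Δq = (1825 − 1047)/[(1047 + 1825)/2] = 778/1436 ≈ 0.5418.
%Δp = (70.72 − 83.65)/[(83.65 + 70.72)/2] = -12.93/77.185 ≈ -0.1675.
Arc elasticity E = %Δq/%Δp ≈ 0.5418/-0.1675 ≈ -3.23.
|E| > 1: demand is elastic over this range.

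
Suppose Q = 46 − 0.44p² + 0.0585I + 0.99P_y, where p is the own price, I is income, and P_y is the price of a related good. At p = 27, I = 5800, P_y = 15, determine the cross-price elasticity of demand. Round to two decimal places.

Substituting, Q = 46 − 0.44(27)² + 0.0585(5800) + 0.99(15) = 46 − 320.76 + 339.3 + 14.85 = 79.39.
∂Q/∂P_y = +0.99, so E_xy = 0.99·(15/79.39) ≈ 0.19.
E_xy > 0: the goods are substitutes.

0.19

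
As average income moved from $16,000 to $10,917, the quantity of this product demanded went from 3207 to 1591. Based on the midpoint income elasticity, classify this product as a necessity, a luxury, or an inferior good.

%ΔQ = (1591 − 3207)/[(3207+1591)/2] = -1616/2399 ≈ -0.6736.
%ΔI = (10,917 − 16,000)/[(16,000+10,917)/2] = -5083/13458.5 ≈ -0.3777.
E_I = %ΔQ/%ΔI ≈ 1.784.
E_I > 1: normal good (luxury).

luxury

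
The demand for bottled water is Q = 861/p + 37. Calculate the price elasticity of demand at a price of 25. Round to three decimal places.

-0.482

At p = 25, Q = 71.44.
dQ/dp = −861/p² = −1.3776.
Point elasticity E = (dQ/dp)·(p/Q) = -1.3776 × 25/71.44 ≈ -0.482.
|E| < 1, so demand is inelastic at this price.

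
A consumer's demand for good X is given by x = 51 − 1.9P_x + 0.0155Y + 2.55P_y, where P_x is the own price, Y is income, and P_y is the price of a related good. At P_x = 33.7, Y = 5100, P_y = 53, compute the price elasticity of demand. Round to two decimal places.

First evaluate x: 51 − 1.9(33.7) + 0.0155(5100) + 2.55(53) = 51 − 64.03 + 79.05 + 135.15 = 201.17.
∂x/∂P_x = −1.9, so E_p = (−1.9)·(33.7/201.17) ≈ -0.32.
|E_p| < 1: demand is inelastic.

-0.32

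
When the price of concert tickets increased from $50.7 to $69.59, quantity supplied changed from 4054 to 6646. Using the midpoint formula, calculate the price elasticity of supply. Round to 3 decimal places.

%Δq = (6646 − 4054)/[(4054 + 6646)/2] = 2592/5350 ≈ 0.4845.
%ΔP = (69.59 − 50.7)/[(50.7 + 69.59)/2] = 18.89/60.145 ≈ 0.3141.
Arc elasticity E = %Δq/%ΔP ≈ 0.4845/0.3141 ≈ 1.543.
|E| > 1: supply is elastic over this range.

1.543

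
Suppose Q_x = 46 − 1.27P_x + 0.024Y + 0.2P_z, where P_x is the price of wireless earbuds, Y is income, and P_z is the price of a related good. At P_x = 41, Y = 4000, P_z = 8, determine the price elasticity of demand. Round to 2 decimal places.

Q_x = 46 − 1.27(41) + 0.024(4000) + 0.2(8) = 46 − 52.07 + 96 + 1.6 = 91.53.
∂Q_x/∂P_x = −1.27, so E_p = (−1.27)·(41/91.53) ≈ -0.57.
|E_p| < 1: demand is inelastic.

-0.57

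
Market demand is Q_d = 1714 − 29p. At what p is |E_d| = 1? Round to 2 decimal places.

29.55

For linear demand Q_d = a − bp, E = −bp/(a − bp). |E| = 1 ⇒ bp = a − bp ⇒ p = a/(2b).
p = 1714/(2·29) ≈ 29.55.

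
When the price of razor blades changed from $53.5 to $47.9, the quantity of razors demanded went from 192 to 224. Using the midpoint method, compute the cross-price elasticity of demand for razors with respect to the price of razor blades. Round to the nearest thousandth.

%ΔQ_x = (224 − 192)/[(192+224)/2] = 32/208 ≈ 0.1538.
%ΔP_y = (47.9 − 53.5)/[(53.5+47.9)/2] ≈ -0.1105.
E_xy = 0.1538/-0.1105 ≈ -1.393.
E_xy < 0, so razors and razor blades are complements.

-1.393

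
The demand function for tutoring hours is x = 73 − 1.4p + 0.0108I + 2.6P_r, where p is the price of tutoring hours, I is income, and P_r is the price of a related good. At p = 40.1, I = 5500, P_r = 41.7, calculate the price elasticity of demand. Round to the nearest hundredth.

-0.30

x = 73 − 1.4(40.1) + 0.0108(5500) + 2.6(41.7) = 73 − 56.14 + 59.4 + 108.42 = 184.68.
∂x/∂p = −1.4, so E_p = (−1.4)·(40.1/184.68) ≈ -0.30.
|E_p| < 1: demand is inelastic.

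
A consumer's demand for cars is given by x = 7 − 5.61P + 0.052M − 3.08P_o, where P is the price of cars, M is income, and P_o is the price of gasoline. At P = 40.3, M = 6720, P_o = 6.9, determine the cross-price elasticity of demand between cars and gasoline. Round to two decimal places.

-0.19

First evaluate x: 7 − 5.61(40.3) + 0.052(6720) − 3.08(6.9) = 7 − 226.083 + 349.44 − 21.252 = 109.105.
∂x/∂P_o = −3.08, so E_xy = -3.08·(6.9/109.105) ≈ -0.19.
E_xy < 0: the goods are complements.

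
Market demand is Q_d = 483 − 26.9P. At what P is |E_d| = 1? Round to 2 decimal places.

For linear demand Q_d = a − bP, E = −bP/(a − bP). |E| = 1 ⇒ bP = a − bP ⇒ P = a/(2b).
P = 483/(2·26.9) ≈ 8.98.

8.98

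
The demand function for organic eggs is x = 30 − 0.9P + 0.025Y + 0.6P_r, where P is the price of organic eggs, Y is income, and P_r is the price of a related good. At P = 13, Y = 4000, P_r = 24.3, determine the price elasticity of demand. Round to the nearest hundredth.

-0.09

x = 30 − 0.9(13) + 0.025(4000) + 0.6(24.3) = 30 − 11.7 + 100 + 14.58 = 132.88.
∂x/∂P = −0.9, so E_p = (−0.9)·(13/132.88) ≈ -0.09.
|E_p| < 1: demand is inelastic.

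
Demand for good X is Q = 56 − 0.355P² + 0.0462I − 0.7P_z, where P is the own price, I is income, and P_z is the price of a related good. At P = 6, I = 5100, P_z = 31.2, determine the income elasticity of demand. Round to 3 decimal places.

0.917

Evaluating quantity at (P, I, P_z) gives Q = 56 − 0.355(6)² + 0.0462(5100) − 0.7(31.2) = 56 − 12.78 + 235.62 − 21.84 = 257.
∂Q/∂I = +0.0462, so E_I = 0.0462·(5100/257) ≈ 0.917.
E_I ∈ (0,1): normal good (necessity).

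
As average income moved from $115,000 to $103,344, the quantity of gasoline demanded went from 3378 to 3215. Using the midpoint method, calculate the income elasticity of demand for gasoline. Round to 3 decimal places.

0.463

%ΔQ = (3215 − 3378)/[(3378+3215)/2] = -163/3296.5 ≈ -0.0494.
%ΔI = (103,344 − 115,000)/[(115,000+103,344)/2] = -11656/109172 ≈ -0.1068.
E_I = %ΔQ/%ΔI ≈ 0.463.
E_I ∈ (0,1): normal good (necessity).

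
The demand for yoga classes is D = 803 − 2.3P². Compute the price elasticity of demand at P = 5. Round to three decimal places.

-0.154

At P = 5, D = 745.5.
dD/dP = −2·2.3·P = −23.
Point elasticity E = (dD/dP)·(P/D) = -23 × 5/745.5 ≈ -0.154.
|E| < 1, so demand is inelastic at this price.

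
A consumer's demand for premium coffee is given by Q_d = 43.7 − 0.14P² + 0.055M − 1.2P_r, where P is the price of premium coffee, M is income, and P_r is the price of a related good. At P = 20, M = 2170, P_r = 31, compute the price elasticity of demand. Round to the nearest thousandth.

-1.603

Substituting, Q_d = 43.7 − 0.14(20)² + 0.055(2170) − 1.2(31) = 43.7 − 56 + 119.35 − 37.2 = 69.85.
∂Q_d/∂P = −2·0.14·P = -5.6, so E_p = -5.6·(20/69.85) ≈ -1.603.
|E_p| > 1: demand is elastic.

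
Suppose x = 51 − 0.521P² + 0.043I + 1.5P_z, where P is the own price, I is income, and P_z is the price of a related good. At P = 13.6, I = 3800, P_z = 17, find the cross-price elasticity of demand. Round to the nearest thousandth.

Substituting, x = 51 − 0.521(13.6)² + 0.043(3800) + 1.5(17) = 51 − 96.3642 + 163.4 + 25.5 = 143.5358.
∂x/∂P_z = +1.5, so E_xy = 1.5·(17/143.5358) ≈ 0.178.
E_xy > 0: the goods are substitutes.

0.178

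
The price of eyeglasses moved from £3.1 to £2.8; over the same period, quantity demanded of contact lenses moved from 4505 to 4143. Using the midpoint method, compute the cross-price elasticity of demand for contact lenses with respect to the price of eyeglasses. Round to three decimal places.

%ΔQ_x = (4143 − 4505)/[(4505+4143)/2] = -362/4324 ≈ -0.0837.
%ΔP_y = (2.8 − 3.1)/[(3.1+2.8)/2] ≈ -0.1017.
E_xy = -0.0837/-0.1017 ≈ 0.823.
E_xy > 0, so contact lenses and eyeglasses are substitutes.

0.823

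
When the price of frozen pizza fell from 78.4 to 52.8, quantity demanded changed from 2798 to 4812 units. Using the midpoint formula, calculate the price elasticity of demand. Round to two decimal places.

-1.36

%Δq = (4812 − 2798)/[(2798 + 4812)/2] = 2014/3805 ≈ 0.5293.
%ΔP = (52.8 − 78.4)/[(78.4 + 52.8)/2] = -25.6/65.6 ≈ -0.3902.
Arc elasticity E = %Δq/%ΔP ≈ 0.5293/-0.3902 ≈ -1.36.
|E| > 1: demand is elastic over this range.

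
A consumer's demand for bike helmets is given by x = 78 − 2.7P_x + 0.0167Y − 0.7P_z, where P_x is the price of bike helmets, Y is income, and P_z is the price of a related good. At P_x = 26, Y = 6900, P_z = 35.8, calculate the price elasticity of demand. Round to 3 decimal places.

-0.717

Substituting, x = 78 − 2.7(26) + 0.0167(6900) − 0.7(35.8) = 78 − 70.2 + 115.23 − 25.06 = 97.97.
∂x/∂P_x = −2.7, so E_p = (−2.7)·(26/97.97) ≈ -0.717.
|E_p| < 1: demand is inelastic.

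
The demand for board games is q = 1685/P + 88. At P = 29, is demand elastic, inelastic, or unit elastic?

At P = 29, q = 146.1034.
dq/dP = −1685/P² = −2.0036.
Point elasticity E = (dq/dP)·(P/q) = -2.0036 × 29/146.1034 ≈ -0.398.
|E| ≈ 0.398 < 1, so demand is inelastic.

inelastic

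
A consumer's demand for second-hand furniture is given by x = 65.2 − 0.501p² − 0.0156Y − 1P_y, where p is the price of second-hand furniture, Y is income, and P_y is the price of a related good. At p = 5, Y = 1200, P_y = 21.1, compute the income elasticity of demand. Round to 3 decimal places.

First evaluate x: 65.2 − 0.501(5)² − 0.0156(1200) − 1(21.1) = 65.2 − 12.525 − 18.72 − 21.1 = 12.855.
∂x/∂Y = −0.0156, so E_I = -0.0156·(1200/12.855) ≈ -1.456.
E_I < 0: inferior good.

-1.456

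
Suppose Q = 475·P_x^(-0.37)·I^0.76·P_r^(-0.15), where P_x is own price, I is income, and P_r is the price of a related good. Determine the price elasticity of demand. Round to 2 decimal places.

For a Cobb–Douglas (constant-elasticity) form Q = A·P_x^α·…, the elasticity with respect to P_x equals the exponent α at every point.
Here the exponent on P_x is -0.37, so the price elasticity of demand is -0.37.

-0.37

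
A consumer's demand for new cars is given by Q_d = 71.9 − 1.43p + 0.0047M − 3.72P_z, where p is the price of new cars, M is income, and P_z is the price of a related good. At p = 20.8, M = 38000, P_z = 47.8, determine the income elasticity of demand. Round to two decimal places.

Q_d = 71.9 − 1.43(20.8) + 0.0047(38000) − 3.72(47.8) = 71.9 − 29.744 + 178.6 − 177.816 = 42.94.
∂Q_d/∂M = +0.0047, so E_I = 0.0047·(38000/42.94) ≈ 4.16.
E_I > 1: normal good (luxury).

4.16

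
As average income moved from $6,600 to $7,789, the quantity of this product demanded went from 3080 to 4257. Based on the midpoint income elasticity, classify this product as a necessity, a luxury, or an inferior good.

%ΔQ = (4257 − 3080)/[(3080+4257)/2] = 1177/3668.5 ≈ 0.3208.
%ΔM = (7,789 − 6,600)/[(6,600+7,789)/2] = 1189/7194.5 ≈ 0.1653.
E_I = %ΔQ/%ΔM ≈ 1.941.
E_I > 1: normal good (luxury).

luxury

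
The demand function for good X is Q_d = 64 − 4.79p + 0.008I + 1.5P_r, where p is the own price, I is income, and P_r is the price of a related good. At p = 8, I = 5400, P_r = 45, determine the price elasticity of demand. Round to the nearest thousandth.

Substituting, Q_d = 64 − 4.79(8) + 0.008(5400) + 1.5(45) = 64 − 38.32 + 43.2 + 67.5 = 136.38.
∂Q_d/∂p = −4.79, so E_p = (−4.79)·(8/136.38) ≈ -0.281.
|E_p| < 1: demand is inelastic.

-0.281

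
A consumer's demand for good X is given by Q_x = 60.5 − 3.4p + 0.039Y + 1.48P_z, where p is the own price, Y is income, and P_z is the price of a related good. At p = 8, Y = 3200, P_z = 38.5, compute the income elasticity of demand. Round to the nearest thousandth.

0.580

Substituting, Q_x = 60.5 − 3.4(8) + 0.039(3200) + 1.48(38.5) = 60.5 − 27.2 + 124.8 + 56.98 = 215.08.
∂Q_x/∂Y = +0.039, so E_I = 0.039·(3200/215.08) ≈ 0.580.
E_I ∈ (0,1): normal good (necessity).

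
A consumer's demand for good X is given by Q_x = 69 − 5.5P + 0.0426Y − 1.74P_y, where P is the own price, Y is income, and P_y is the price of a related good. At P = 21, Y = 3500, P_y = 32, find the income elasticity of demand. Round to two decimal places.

3.18

Q_x = 69 − 5.5(21) + 0.0426(3500) − 1.74(32) = 69 − 115.5 + 149.1 − 55.68 = 46.92.
∂Q_x/∂Y = +0.0426, so E_I = 0.0426·(3500/46.92) ≈ 3.18.
E_I > 1: normal good (luxury).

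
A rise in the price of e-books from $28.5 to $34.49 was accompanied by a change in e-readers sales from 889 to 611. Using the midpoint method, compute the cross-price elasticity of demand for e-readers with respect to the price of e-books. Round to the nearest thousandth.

-1.949

%ΔQ_x = (611 − 889)/[(889+611)/2] = -278/750 ≈ -0.3707.
%ΔP_y = (34.49 − 28.5)/[(28.5+34.49)/2] ≈ 0.1902.
E_xy = -0.3707/0.1902 ≈ -1.949.
E_xy < 0, so e-readers and e-books are complements.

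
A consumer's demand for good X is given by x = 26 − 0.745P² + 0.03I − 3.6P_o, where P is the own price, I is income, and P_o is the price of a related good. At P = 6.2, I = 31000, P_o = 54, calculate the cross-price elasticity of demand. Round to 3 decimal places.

-0.265

x = 26 − 0.745(6.2)² + 0.03(31000) − 3.6(54) = 26 − 28.6378 + 930 − 194.4 = 732.9622.
∂x/∂P_o = −3.6, so E_xy = -3.6·(54/732.9622) ≈ -0.265.
E_xy < 0: the goods are complements.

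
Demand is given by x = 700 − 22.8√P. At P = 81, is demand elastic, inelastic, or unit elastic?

At P = 81, x = 494.8.
dx/dP = −22.8/(2√P) = −22.8/(2·9).
Point elasticity E = (dx/dP)·(P/x) = -1.2667 × 81/494.8 ≈ -0.207.
|E| ≈ 0.207 < 1, so demand is inelastic.

inelastic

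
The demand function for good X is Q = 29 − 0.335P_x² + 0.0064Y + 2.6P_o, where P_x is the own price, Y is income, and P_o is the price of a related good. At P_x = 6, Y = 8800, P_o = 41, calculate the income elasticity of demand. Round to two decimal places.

0.31

Q = 29 − 0.335(6)² + 0.0064(8800) + 2.6(41) = 29 − 12.06 + 56.32 + 106.6 = 179.86.
∂Q/∂Y = +0.0064, so E_I = 0.0064·(8800/179.86) ≈ 0.31.
E_I ∈ (0,1): normal good (necessity).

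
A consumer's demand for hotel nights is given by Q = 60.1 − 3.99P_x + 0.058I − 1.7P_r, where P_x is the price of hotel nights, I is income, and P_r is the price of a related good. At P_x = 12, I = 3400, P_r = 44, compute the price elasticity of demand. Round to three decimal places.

-0.356

At the given point, Q = 60.1 − 3.99(12) + 0.058(3400) − 1.7(44) = 60.1 − 47.88 + 197.2 − 74.8 = 134.62.
∂Q/∂P_x = −3.99, so E_p = (−3.99)·(12/134.62) ≈ -0.356.
|E_p| < 1: demand is inelastic.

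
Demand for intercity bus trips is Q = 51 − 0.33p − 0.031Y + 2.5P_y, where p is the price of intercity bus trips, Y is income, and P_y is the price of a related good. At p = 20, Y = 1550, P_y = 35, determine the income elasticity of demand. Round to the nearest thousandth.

-0.573

Substituting, Q = 51 − 0.33(20) − 0.031(1550) + 2.5(35) = 51 − 6.6 − 48.05 + 87.5 = 83.85.
∂Q/∂Y = −0.031, so E_I = -0.031·(1550/83.85) ≈ -0.573.
E_I < 0: inferior good.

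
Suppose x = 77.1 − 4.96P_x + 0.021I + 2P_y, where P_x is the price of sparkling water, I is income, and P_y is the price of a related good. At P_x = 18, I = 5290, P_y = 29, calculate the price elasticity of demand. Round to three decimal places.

Evaluating quantity at (P_x, I, P_y) gives x = 77.1 − 4.96(18) + 0.021(5290) + 2(29) = 77.1 − 89.28 + 111.09 + 58 = 156.91.
∂x/∂P_x = −4.96, so E_p = (−4.96)·(18/156.91) ≈ -0.569.
|E_p| < 1: demand is inelastic.

-0.569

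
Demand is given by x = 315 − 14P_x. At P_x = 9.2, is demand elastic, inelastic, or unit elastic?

inelastic

At P_x = 9.2, x = 186.2.
dx/dP_x = −14.
Point elasticity E = (dx/dP_x)·(P_x/x) = -14 × 9.2/186.2 ≈ -0.692.
|E| ≈ 0.692 < 1, so demand is inelastic.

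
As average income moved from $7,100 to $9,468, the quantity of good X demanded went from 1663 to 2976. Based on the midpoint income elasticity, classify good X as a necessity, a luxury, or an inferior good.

luxury

%ΔQ = (2976 − 1663)/[(1663+2976)/2] = 1313/2319.5 ≈ 0.5661.
%ΔY = (9,468 − 7,100)/[(7,100+9,468)/2] = 2368/8284 ≈ 0.2859.
E_I = %ΔQ/%ΔY ≈ 1.980.
E_I > 1: normal good (luxury).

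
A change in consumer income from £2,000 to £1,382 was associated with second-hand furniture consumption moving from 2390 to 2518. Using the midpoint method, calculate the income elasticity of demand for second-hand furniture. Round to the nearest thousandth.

%ΔQ = (2518 − 2390)/[(2390+2518)/2] = 128/2454 ≈ 0.0522.
%ΔM = (1,382 − 2,000)/[(2,000+1,382)/2] = -618/1691 ≈ -0.3655.
E_I = %ΔQ/%ΔM ≈ -0.143.
E_I < 0: inferior good.

-0.143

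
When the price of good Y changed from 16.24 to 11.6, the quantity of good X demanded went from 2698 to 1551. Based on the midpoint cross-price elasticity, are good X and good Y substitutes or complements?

substitutes

%ΔQ_x = (1551 − 2698)/[(2698+1551)/2] = -1147/2124.5 ≈ -0.5399.
%ΔP_y = (11.6 − 16.24)/[(16.24+11.6)/2] ≈ -0.3333.
E_xy = -0.5399/-0.3333 ≈ 1.620.
E_xy > 0, so the goods are substitutes.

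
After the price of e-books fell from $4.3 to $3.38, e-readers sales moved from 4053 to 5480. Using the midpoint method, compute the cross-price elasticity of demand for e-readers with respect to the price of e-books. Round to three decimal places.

-1.250

%ΔQ_x = (5480 − 4053)/[(4053+5480)/2] = 1427/4766.5 ≈ 0.2994.
%ΔP_y = (3.38 − 4.3)/[(4.3+3.38)/2] ≈ -0.2396.
E_xy = 0.2994/-0.2396 ≈ -1.250.
E_xy < 0, so e-readers and e-books are complements.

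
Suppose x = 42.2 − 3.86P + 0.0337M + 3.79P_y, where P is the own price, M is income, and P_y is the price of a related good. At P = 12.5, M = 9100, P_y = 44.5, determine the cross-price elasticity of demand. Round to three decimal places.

0.359

Evaluating quantity at (P, M, P_y) gives x = 42.2 − 3.86(12.5) + 0.0337(9100) + 3.79(44.5) = 42.2 − 48.25 + 306.67 + 168.655 = 469.275.
∂x/∂P_y = +3.79, so E_xy = 3.79·(44.5/469.275) ≈ 0.359.
E_xy > 0: the goods are substitutes.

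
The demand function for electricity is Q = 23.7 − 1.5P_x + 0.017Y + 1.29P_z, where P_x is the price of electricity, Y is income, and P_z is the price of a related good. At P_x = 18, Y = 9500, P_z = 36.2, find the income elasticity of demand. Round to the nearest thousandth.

At the given point, Q = 23.7 − 1.5(18) + 0.017(9500) + 1.29(36.2) = 23.7 − 27 + 161.5 + 46.698 = 204.898.
∂Q/∂Y = +0.017, so E_I = 0.017·(9500/204.898) ≈ 0.788.
E_I ∈ (0,1): normal good (necessity).

0.788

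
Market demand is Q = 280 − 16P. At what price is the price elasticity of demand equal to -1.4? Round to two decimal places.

Set −bP/(a − bP) = −1.4 ⇒ bP = 1.4(a − bP) ⇒ bP(1+1.4) = 1.4·a.
P = 1.4·280/(16·2.4) ≈ 10.21.

10.21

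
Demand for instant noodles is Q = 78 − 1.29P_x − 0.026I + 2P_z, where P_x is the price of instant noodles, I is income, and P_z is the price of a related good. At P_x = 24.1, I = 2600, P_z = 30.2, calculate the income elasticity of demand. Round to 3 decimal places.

Evaluating quantity at (P_x, I, P_z) gives Q = 78 − 1.29(24.1) − 0.026(2600) + 2(30.2) = 78 − 31.089 − 67.6 + 60.4 = 39.711.
∂Q/∂I = −0.026, so E_I = -0.026·(2600/39.711) ≈ -1.702.
E_I < 0: inferior good.

-1.702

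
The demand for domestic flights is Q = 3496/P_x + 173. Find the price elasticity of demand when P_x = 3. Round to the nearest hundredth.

-0.87

At P_x = 3, Q = 1338.3333.
dQ/dP_x = −3496/P_x² = −388.4444.
Point elasticity E = (dQ/dP_x)·(P_x/Q) = -388.4444 × 3/1338.3333 ≈ -0.87.
|E| < 1, so demand is inelastic at this price.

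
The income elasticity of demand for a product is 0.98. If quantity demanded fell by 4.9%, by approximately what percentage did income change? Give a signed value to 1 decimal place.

-5.0

%ΔQ ≈ E × %ΔI ⇒ %ΔI = %ΔQ / E = (-4.9%)/(0.98) = -5.0%.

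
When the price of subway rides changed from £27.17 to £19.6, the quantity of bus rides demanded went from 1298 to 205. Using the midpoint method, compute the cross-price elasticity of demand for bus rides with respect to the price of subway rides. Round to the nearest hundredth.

4.49

%ΔQ_x = (205 − 1298)/[(1298+205)/2] = -1093/751.5 ≈ -1.4544.
%ΔP_y = (19.6 − 27.17)/[(27.17+19.6)/2] ≈ -0.3237.
E_xy = -1.4544/-0.3237 ≈ 4.49.
E_xy > 0, so bus rides and subway rides are substitutes.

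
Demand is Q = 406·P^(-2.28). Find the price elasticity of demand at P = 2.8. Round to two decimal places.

For a Cobb–Douglas (constant-elasticity) form Q = A·P^α·…, the elasticity with respect to P equals the exponent α at every point.
Here the exponent on P is -2.28, so the price elasticity of demand is -2.28.

-2.28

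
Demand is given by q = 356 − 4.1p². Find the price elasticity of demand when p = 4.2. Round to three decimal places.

At p = 4.2, q = 283.676.
dq/dp = −2·4.1·p = −34.44.
Point elasticity E = (dq/dp)·(p/q) = -34.44 × 4.2/283.676 ≈ -0.510.
|E| < 1, so demand is inelastic at this price.

-0.510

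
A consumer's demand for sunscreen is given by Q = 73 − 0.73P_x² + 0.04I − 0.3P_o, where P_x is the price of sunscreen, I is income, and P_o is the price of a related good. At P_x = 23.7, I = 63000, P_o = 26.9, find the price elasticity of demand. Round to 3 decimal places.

-0.377

Evaluating quantity at (P_x, I, P_o) gives Q = 73 − 0.73(23.7)² + 0.04(63000) − 0.3(26.9) = 73 − 410.0337 + 2520 − 8.07 = 2174.8963.
∂Q/∂P_x = −2·0.73·P_x = -34.602, so E_p = -34.602·(23.7/2174.8963) ≈ -0.377.
|E_p| < 1: demand is inelastic.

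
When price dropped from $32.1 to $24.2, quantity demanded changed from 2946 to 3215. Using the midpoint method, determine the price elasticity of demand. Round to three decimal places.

%Δq = (3215 − 2946)/[(2946 + 3215)/2] = 269/3080.5 ≈ 0.0873.
%ΔP = (24.2 − 32.1)/[(32.1 + 24.2)/2] = -7.9/28.15 ≈ -0.2806.
Arc elasticity E = %Δq/%ΔP ≈ 0.0873/-0.2806 ≈ -0.311.
|E| < 1: demand is inelastic over this range.

-0.311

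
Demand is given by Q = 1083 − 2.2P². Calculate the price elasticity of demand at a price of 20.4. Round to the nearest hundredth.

At P = 20.4, Q = 167.448.
dQ/dP = −2·2.2·P = −89.76.
Point elasticity E = (dQ/dP)·(P/Q) = -89.76 × 20.4/167.448 ≈ -10.94.
|E| > 1, so demand is elastic at this price.

-10.94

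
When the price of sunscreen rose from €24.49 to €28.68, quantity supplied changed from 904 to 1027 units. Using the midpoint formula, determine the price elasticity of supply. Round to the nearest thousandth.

0.808

%ΔQ = (1027 − 904)/[(904 + 1027)/2] = 123/965.5 ≈ 0.1274.
%Δp = (28.68 − 24.49)/[(24.49 + 28.68)/2] = 4.19/26.585 ≈ 0.1576.
Arc elasticity E = %ΔQ/%Δp ≈ 0.1274/0.1576 ≈ 0.808.
|E| < 1: supply is inelastic over this range.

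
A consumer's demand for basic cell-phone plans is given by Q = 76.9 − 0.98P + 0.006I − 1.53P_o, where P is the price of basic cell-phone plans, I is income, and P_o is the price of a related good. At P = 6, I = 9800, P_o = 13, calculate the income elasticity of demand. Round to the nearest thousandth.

0.535

Q = 76.9 − 0.98(6) + 0.006(9800) − 1.53(13) = 76.9 − 5.88 + 58.8 − 19.89 = 109.93.
∂Q/∂I = +0.006, so E_I = 0.006·(9800/109.93) ≈ 0.535.
E_I ∈ (0,1): normal good (necessity).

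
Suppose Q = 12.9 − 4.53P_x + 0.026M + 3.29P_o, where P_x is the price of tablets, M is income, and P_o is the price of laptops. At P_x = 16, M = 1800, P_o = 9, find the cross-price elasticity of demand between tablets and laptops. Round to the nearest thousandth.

Evaluating quantity at (P_x, M, P_o) gives Q = 12.9 − 4.53(16) + 0.026(1800) + 3.29(9) = 12.9 − 72.48 + 46.8 + 29.61 = 16.83.
∂Q/∂P_o = +3.29, so E_xy = 3.29·(9/16.83) ≈ 1.759.
E_xy > 0: the goods are substitutes.

1.759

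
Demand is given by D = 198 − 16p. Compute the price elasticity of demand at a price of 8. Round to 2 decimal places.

-1.83

At p = 8, D = 70.
dD/dp = −16.
Point elasticity E = (dD/dp)·(p/D) = -16 × 8/70 ≈ -1.83.
|E| > 1, so demand is elastic at this price.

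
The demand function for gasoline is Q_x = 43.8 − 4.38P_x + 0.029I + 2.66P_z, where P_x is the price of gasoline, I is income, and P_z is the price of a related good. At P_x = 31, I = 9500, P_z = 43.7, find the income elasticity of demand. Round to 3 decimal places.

0.919

First evaluate Q_x: 43.8 − 4.38(31) + 0.029(9500) + 2.66(43.7) = 43.8 − 135.78 + 275.5 + 116.242 = 299.762.
∂Q_x/∂I = +0.029, so E_I = 0.029·(9500/299.762) ≈ 0.919.
E_I ∈ (0,1): normal good (necessity).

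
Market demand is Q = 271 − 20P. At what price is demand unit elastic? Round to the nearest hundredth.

6.78

For linear demand Q = a − bP, E = −bP/(a − bP). |E| = 1 ⇒ bP = a − bP ⇒ P = a/(2b).
P = 271/(2·20) ≈ 6.78.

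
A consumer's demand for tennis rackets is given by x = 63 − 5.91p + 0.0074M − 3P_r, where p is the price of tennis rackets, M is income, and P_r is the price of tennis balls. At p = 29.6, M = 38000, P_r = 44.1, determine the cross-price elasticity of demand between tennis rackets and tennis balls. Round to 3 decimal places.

-3.579

First evaluate x: 63 − 5.91(29.6) + 0.0074(38000) − 3(44.1) = 63 − 174.936 + 281.2 − 132.3 = 36.964.
∂x/∂P_r = −3, so E_xy = -3·(44.1/36.964) ≈ -3.579.
E_xy < 0: the goods are complements.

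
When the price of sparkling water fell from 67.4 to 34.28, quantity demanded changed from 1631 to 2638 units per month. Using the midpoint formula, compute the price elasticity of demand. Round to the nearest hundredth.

-0.72

%ΔQ = (2638 − 1631)/[(1631 + 2638)/2] = 1007/2134.5 ≈ 0.4718.
%Δp = (34.28 − 67.4)/[(67.4 + 34.28)/2] = -33.12/50.84 ≈ -0.6515.
Arc elasticity E = %ΔQ/%Δp ≈ 0.4718/-0.6515 ≈ -0.72.
|E| < 1: demand is inelastic over this range.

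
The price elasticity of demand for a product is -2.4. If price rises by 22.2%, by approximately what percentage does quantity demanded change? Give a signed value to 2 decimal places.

%ΔQ ≈ E × %ΔP = (-2.4) × (22.2%) = -53.28%.

-53.28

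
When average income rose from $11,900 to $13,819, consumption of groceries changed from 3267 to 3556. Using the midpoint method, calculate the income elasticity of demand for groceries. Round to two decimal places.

%ΔQ = (3556 − 3267)/[(3267+3556)/2] = 289/3411.5 ≈ 0.0847.
%ΔI = (13,819 − 11,900)/[(11,900+13,819)/2] = 1919/12859.5 ≈ 0.1492.
E_I = %ΔQ/%ΔI ≈ 0.57.
E_I ∈ (0,1): normal good (necessity).

0.57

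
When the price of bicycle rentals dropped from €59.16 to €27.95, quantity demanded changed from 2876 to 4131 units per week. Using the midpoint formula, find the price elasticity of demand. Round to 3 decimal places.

%Δq = (4131 − 2876)/[(2876 + 4131)/2] = 1255/3503.5 ≈ 0.3582.
%ΔP = (27.95 − 59.16)/[(59.16 + 27.95)/2] = -31.21/43.555 ≈ -0.7166.
Arc elasticity E = %Δq/%ΔP ≈ 0.3582/-0.7166 ≈ -0.500.
|E| < 1: demand is inelastic over this range.

-0.500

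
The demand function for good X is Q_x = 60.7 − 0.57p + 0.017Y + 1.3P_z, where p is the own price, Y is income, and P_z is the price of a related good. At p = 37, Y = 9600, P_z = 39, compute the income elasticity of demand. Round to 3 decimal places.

0.644

Substituting, Q_x = 60.7 − 0.57(37) + 0.017(9600) + 1.3(39) = 60.7 − 21.09 + 163.2 + 50.7 = 253.51.
∂Q_x/∂Y = +0.017, so E_I = 0.017·(9600/253.51) ≈ 0.644.
E_I ∈ (0,1): normal good (necessity).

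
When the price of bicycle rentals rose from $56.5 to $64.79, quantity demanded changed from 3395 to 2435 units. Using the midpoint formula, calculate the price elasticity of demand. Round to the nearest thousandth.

%ΔQ = (2435 − 3395)/[(3395 + 2435)/2] = -960/2915 ≈ -0.3293.
%ΔP = (64.79 − 56.5)/[(56.5 + 64.79)/2] = 8.29/60.645 ≈ 0.1367.
Arc elasticity E = %ΔQ/%ΔP ≈ -0.3293/0.1367 ≈ -2.409.
|E| > 1: demand is elastic over this range.

-2.409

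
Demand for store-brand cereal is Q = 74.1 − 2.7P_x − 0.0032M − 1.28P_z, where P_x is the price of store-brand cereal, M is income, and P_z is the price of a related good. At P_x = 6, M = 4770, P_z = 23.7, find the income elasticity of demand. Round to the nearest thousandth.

-1.241

Evaluating quantity at (P_x, M, P_z) gives Q = 74.1 − 2.7(6) − 0.0032(4770) − 1.28(23.7) = 74.1 − 16.2 − 15.264 − 30.336 = 12.3.
∂Q/∂M = −0.0032, so E_I = -0.0032·(4770/12.3) ≈ -1.241.
E_I < 0: inferior good.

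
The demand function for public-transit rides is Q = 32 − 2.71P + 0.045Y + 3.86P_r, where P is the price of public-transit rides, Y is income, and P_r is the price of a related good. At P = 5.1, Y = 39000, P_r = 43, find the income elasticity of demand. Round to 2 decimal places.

0.91

Substituting, Q = 32 − 2.71(5.1) + 0.045(39000) + 3.86(43) = 32 − 13.821 + 1755 + 165.98 = 1939.159.
∂Q/∂Y = +0.045, so E_I = 0.045·(39000/1939.159) ≈ 0.91.
E_I ∈ (0,1): normal good (necessity).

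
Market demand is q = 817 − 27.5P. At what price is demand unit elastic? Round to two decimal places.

14.85

For linear demand q = a − bP, E = −bP/(a − bP). |E| = 1 ⇒ bP = a − bP ⇒ P = a/(2b).
P = 817/(2·27.5) ≈ 14.85.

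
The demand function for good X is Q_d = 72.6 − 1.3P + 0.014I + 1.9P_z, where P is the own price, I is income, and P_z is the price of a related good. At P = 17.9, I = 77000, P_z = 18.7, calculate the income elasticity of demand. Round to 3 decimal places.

At the given point, Q_d = 72.6 − 1.3(17.9) + 0.014(77000) + 1.9(18.7) = 72.6 − 23.27 + 1078 + 35.53 = 1162.86.
∂Q_d/∂I = +0.014, so E_I = 0.014·(77000/1162.86) ≈ 0.927.
E_I ∈ (0,1): normal good (necessity).

0.927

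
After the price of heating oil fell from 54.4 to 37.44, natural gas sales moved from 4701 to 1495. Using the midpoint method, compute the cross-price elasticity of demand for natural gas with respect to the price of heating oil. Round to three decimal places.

%ΔQ_x = (1495 − 4701)/[(4701+1495)/2] = -3206/3098 ≈ -1.0349.
%ΔP_y = (37.44 − 54.4)/[(54.4+37.44)/2] ≈ -0.3693.
E_xy = -1.0349/-0.3693 ≈ 2.802.
E_xy > 0, so natural gas and heating oil are substitutes.

2.802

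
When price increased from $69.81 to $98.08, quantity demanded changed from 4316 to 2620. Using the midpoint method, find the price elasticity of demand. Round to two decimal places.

-1.45

%Δq = (2620 − 4316)/[(4316 + 2620)/2] = -1696/3468 ≈ -0.4890.
%Δp = (98.08 − 69.81)/[(69.81 + 98.08)/2] = 28.27/83.945 ≈ 0.3368.
Arc elasticity E = %Δq/%Δp ≈ -0.4890/0.3368 ≈ -1.45.
|E| > 1: demand is elastic over this range.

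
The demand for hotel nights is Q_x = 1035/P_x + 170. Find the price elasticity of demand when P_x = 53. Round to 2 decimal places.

At P_x = 53, Q_x = 189.5283.
dQ_x/dP_x = −1035/P_x² = −0.3685.
Point elasticity E = (dQ_x/dP_x)·(P_x/Q_x) = -0.3685 × 53/189.5283 ≈ -0.10.
|E| < 1, so demand is inelastic at this price.

-0.10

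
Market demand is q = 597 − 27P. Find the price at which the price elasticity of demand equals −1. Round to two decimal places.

11.06

For linear demand q = a − bP, E = −bP/(a − bP). |E| = 1 ⇒ bP = a − bP ⇒ P = a/(2b).
P = 597/(2·27) ≈ 11.06.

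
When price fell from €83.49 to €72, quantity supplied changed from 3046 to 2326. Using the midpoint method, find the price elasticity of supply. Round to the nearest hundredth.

1.81

%Δq = (2326 − 3046)/[(3046 + 2326)/2] = -720/2686 ≈ -0.2681.
%Δp = (72 − 83.49)/[(83.49 + 72)/2] = -11.49/77.745 ≈ -0.1478.
Arc elasticity E = %Δq/%Δp ≈ -0.2681/-0.1478 ≈ 1.81.
|E| > 1: supply is elastic over this range.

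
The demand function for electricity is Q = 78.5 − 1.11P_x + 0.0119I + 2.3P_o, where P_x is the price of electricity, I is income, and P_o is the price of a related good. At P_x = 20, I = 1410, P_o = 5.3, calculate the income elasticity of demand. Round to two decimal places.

0.20

Substituting, Q = 78.5 − 1.11(20) + 0.0119(1410) + 2.3(5.3) = 78.5 − 22.2 + 16.779 + 12.19 = 85.269.
∂Q/∂I = +0.0119, so E_I = 0.0119·(1410/85.269) ≈ 0.20.
E_I ∈ (0,1): normal good (necessity).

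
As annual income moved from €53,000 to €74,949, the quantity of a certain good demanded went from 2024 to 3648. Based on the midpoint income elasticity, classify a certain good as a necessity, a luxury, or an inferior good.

luxury

%ΔQ = (3648 − 2024)/[(2024+3648)/2] = 1624/2836 ≈ 0.5726.
%ΔI = (74,949 − 53,000)/[(53,000+74,949)/2] = 21949/63974.5 ≈ 0.3431.
E_I = %ΔQ/%ΔI ≈ 1.669.
E_I > 1: normal good (luxury).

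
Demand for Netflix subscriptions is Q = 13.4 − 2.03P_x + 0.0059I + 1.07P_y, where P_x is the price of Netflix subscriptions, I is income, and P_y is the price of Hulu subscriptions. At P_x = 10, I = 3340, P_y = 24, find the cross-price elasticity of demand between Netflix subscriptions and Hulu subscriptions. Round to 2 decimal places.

0.67

Evaluating quantity at (P_x, I, P_y) gives Q = 13.4 − 2.03(10) + 0.0059(3340) + 1.07(24) = 13.4 − 20.3 + 19.706 + 25.68 = 38.486.
∂Q/∂P_y = +1.07, so E_xy = 1.07·(24/38.486) ≈ 0.67.
E_xy > 0: the goods are substitutes.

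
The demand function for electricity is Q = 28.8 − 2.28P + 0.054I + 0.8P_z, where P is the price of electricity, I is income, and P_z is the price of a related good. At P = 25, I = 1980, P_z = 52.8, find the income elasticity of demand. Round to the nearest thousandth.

Substituting, Q = 28.8 − 2.28(25) + 0.054(1980) + 0.8(52.8) = 28.8 − 57 + 106.92 + 42.24 = 120.96.
∂Q/∂I = +0.054, so E_I = 0.054·(1980/120.96) ≈ 0.884.
E_I ∈ (0,1): normal good (necessity).

0.884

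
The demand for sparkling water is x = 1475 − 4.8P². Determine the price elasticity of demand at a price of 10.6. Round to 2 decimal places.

-1.15

At P = 10.6, x = 935.672.
dx/dP = −2·4.8·P = −101.76.
Point elasticity E = (dx/dP)·(P/x) = -101.76 × 10.6/935.672 ≈ -1.15.
|E| > 1, so demand is elastic at this price.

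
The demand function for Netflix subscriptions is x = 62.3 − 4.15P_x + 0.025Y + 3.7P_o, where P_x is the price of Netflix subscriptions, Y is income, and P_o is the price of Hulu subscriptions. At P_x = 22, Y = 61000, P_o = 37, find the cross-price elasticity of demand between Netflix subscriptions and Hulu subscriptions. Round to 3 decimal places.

x = 62.3 − 4.15(22) + 0.025(61000) + 3.7(37) = 62.3 − 91.3 + 1525 + 136.9 = 1632.9.
∂x/∂P_o = +3.7, so E_xy = 3.7·(37/1632.9) ≈ 0.084.
E_xy > 0: the goods are substitutes.

0.084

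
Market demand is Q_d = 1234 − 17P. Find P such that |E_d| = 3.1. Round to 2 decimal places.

Set −bP/(a − bP) = −3.1 ⇒ bP = 3.1(a − bP) ⇒ bP(1+3.1) = 3.1·a.
P = 3.1·1234/(17·4.1) ≈ 54.88.

54.88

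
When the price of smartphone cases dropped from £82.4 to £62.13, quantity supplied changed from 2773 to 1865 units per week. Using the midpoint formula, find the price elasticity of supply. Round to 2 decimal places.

%ΔQ = (1865 − 2773)/[(2773 + 1865)/2] = -908/2319 ≈ -0.3915.
%ΔP = (62.13 − 82.4)/[(82.4 + 62.13)/2] = -20.27/72.265 ≈ -0.2805.
Arc elasticity E = %ΔQ/%ΔP ≈ -0.3915/-0.2805 ≈ 1.40.
|E| > 1: supply is elastic over this range.

1.40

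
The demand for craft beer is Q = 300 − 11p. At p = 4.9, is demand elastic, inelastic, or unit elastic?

inelastic

At p = 4.9, Q = 246.1.
dQ/dp = −11.
Point elasticity E = (dQ/dp)·(p/Q) = -11 × 4.9/246.1 ≈ -0.219.
|E| ≈ 0.219 < 1, so demand is inelastic.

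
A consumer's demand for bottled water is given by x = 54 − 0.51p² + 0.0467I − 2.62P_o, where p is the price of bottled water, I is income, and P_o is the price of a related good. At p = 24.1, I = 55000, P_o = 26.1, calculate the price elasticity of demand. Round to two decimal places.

At the given point, x = 54 − 0.51(24.1)² + 0.0467(55000) − 2.62(26.1) = 54 − 296.2131 + 2568.5 − 68.382 = 2257.9049.
∂x/∂p = −2·0.51·p = -24.582, so E_p = -24.582·(24.1/2257.9049) ≈ -0.26.
|E_p| < 1: demand is inelastic.

-0.26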